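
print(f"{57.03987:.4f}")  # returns 57.0399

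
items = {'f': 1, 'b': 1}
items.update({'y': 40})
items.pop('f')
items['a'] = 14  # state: {'b': 1, 'y': 40, 'a': 14}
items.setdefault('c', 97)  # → 97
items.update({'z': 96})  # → {'b': 1, 'y': 40, 'a': 14, 'c': 97, 'z': 96}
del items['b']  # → {'y': 40, 'a': 14, 'c': 97, 'z': 96}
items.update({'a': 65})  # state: {'y': 40, 'a': 65, 'c': 97, 'z': 96}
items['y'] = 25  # {'y': 25, 'a': 65, 'c': 97, 'z': 96}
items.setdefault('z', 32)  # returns 96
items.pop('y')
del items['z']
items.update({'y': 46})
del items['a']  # {'c': 97, 'y': 46}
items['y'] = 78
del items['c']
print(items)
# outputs {'y': 78}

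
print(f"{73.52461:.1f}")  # 73.5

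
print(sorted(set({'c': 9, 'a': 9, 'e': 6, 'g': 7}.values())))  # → [6, 7, 9]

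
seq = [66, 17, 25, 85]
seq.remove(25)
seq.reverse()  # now [85, 17, 66]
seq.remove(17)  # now [85, 66]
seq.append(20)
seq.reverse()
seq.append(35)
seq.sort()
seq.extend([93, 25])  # [20, 35, 66, 85, 93, 25]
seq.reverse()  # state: [25, 93, 85, 66, 35, 20]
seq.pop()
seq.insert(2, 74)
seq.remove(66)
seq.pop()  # 35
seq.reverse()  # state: [85, 74, 93, 25]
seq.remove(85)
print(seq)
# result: [74, 93, 25]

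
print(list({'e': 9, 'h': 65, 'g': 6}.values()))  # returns [9, 65, 6]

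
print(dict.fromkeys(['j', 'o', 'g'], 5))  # {'j': 5, 'o': 5, 'g': 5}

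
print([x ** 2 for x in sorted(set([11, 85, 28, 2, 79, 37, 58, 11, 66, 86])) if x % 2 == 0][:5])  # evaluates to [4, 784, 3364, 4356, 7396]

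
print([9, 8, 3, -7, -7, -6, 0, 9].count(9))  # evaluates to 2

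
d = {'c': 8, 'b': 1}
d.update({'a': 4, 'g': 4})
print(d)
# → {'c': 8, 'b': 1, 'a': 4, 'g': 4}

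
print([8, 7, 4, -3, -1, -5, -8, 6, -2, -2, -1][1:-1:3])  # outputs [7, -1, 6]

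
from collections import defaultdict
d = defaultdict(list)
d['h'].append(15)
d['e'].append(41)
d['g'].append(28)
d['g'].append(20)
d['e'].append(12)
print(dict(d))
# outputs {'h': [15], 'e': [41, 12], 'g': [28, 20]}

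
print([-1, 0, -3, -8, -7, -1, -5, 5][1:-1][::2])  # [0, -8, -1]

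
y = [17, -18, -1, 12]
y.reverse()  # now [12, -1, -18, 17]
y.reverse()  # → [17, -18, -1, 12]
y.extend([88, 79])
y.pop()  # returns 79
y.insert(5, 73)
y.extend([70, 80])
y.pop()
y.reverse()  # [70, 73, 88, 12, -1, -18, 17]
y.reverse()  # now [17, -18, -1, 12, 88, 73, 70]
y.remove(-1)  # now [17, -18, 12, 88, 73, 70]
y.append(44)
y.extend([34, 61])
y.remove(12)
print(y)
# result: [17, -18, 88, 73, 70, 44, 34, 61]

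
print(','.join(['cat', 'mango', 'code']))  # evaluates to cat,mango,code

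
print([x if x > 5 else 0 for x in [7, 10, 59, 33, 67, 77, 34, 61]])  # [7, 10, 59, 33, 67, 77, 34, 61]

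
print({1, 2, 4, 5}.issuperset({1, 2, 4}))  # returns True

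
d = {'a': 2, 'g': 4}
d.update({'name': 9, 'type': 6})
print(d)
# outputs {'a': 2, 'g': 4, 'name': 9, 'type': 6}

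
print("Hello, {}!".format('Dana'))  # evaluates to Hello, Dana!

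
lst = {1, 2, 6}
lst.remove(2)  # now {1, 6}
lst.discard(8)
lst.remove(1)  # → {6}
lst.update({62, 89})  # {6, 62, 89}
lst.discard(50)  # {6, 62, 89}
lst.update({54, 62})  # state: {6, 54, 62, 89}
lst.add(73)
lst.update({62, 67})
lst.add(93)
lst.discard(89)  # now {6, 54, 62, 67, 73, 93}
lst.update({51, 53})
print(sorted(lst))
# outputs [6, 51, 53, 54, 62, 67, 73, 93]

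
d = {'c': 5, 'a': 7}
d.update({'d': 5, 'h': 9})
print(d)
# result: {'c': 5, 'a': 7, 'd': 5, 'h': 9}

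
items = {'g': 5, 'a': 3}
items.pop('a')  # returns 3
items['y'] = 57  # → {'g': 5, 'y': 57}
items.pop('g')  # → 5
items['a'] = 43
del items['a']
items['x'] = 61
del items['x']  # {'y': 57}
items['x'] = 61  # {'y': 57, 'x': 61}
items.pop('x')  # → 61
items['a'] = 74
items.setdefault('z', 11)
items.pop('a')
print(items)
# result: {'y': 57, 'z': 11}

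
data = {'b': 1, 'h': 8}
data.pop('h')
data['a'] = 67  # {'b': 1, 'a': 67}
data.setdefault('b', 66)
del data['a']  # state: {'b': 1}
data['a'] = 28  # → {'b': 1, 'a': 28}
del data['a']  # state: {'b': 1}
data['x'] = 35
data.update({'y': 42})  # {'b': 1, 'x': 35, 'y': 42}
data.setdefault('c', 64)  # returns 64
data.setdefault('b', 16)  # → 1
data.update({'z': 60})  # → {'b': 1, 'x': 35, 'y': 42, 'c': 64, 'z': 60}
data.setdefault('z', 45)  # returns 60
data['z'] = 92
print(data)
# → {'b': 1, 'x': 35, 'y': 42, 'c': 64, 'z': 92}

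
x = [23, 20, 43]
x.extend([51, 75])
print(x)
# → [23, 20, 43, 51, 75]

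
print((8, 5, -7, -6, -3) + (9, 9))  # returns (8, 5, -7, -6, -3, 9, 9)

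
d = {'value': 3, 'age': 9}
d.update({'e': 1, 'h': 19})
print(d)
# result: {'value': 3, 'age': 9, 'e': 1, 'h': 19}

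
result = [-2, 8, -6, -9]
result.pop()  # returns -9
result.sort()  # [-6, -2, 8]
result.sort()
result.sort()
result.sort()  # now [-6, -2, 8]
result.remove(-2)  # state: [-6, 8]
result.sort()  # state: [-6, 8]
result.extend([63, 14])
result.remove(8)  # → [-6, 63, 14]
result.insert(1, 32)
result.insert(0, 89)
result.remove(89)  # [-6, 32, 63, 14]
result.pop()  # 14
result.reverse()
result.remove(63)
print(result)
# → [32, -6]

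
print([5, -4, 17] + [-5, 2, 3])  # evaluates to [5, -4, 17, -5, 2, 3]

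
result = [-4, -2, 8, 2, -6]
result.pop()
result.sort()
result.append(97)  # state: [-4, -2, 2, 8, 97]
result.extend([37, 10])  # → [-4, -2, 2, 8, 97, 37, 10]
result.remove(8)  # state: [-4, -2, 2, 97, 37, 10]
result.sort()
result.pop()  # 97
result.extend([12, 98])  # [-4, -2, 2, 10, 37, 12, 98]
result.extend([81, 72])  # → [-4, -2, 2, 10, 37, 12, 98, 81, 72]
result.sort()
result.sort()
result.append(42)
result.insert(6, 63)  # [-4, -2, 2, 10, 12, 37, 63, 72, 81, 98, 42]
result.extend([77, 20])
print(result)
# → [-4, -2, 2, 10, 12, 37, 63, 72, 81, 98, 42, 77, 20]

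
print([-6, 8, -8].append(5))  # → None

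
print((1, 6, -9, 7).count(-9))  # 1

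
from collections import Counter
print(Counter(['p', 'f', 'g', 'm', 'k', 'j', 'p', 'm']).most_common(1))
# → [('p', 2)]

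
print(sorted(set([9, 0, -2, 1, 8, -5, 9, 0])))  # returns [-5, -2, 0, 1, 8, 9]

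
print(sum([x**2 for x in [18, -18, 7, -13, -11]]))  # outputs 987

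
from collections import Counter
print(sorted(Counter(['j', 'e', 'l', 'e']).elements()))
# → ['e', 'e', 'j', 'l']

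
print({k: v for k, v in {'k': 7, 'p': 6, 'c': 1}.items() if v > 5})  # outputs {'k': 7, 'p': 6}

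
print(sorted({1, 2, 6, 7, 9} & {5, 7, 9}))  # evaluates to [7, 9]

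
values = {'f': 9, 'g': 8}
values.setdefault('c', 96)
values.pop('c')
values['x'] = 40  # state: {'f': 9, 'g': 8, 'x': 40}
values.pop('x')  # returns 40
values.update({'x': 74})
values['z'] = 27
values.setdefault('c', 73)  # 73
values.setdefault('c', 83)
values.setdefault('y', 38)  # 38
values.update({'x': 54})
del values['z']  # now {'f': 9, 'g': 8, 'x': 54, 'c': 73, 'y': 38}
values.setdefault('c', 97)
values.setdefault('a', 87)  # 87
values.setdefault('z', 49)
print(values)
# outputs {'f': 9, 'g': 8, 'x': 54, 'c': 73, 'y': 38, 'a': 87, 'z': 49}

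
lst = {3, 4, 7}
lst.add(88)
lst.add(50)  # {3, 4, 7, 50, 88}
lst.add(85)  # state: {3, 4, 7, 50, 85, 88}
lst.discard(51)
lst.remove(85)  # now {3, 4, 7, 50, 88}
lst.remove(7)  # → {3, 4, 50, 88}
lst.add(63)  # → {3, 4, 50, 63, 88}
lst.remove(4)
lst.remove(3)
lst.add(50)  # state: {50, 63, 88}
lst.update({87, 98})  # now {50, 63, 87, 88, 98}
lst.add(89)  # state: {50, 63, 87, 88, 89, 98}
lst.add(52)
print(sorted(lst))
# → [50, 52, 63, 87, 88, 89, 98]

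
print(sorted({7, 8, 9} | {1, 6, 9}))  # [1, 6, 7, 8, 9]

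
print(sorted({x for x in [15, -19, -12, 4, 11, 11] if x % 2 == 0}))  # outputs [-12, 4]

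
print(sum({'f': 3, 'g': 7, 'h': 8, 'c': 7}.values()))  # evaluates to 25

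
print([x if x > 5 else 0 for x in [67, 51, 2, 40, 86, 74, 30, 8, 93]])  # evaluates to [67, 51, 0, 40, 86, 74, 30, 8, 93]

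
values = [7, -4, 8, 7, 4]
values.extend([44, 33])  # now [7, -4, 8, 7, 4, 44, 33]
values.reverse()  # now [33, 44, 4, 7, 8, -4, 7]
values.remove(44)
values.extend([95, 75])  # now [33, 4, 7, 8, -4, 7, 95, 75]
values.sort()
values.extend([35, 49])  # [-4, 4, 7, 7, 8, 33, 75, 95, 35, 49]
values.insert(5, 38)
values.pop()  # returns 49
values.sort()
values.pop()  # 95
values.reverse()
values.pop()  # -4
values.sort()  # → [4, 7, 7, 8, 33, 35, 38, 75]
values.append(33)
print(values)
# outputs [4, 7, 7, 8, 33, 35, 38, 75, 33]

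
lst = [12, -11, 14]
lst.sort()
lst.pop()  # 14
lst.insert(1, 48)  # [-11, 48, 12]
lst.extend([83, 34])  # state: [-11, 48, 12, 83, 34]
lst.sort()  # [-11, 12, 34, 48, 83]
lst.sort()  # [-11, 12, 34, 48, 83]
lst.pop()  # 83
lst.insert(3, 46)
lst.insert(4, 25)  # [-11, 12, 34, 46, 25, 48]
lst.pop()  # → 48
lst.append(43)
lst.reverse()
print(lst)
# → [43, 25, 46, 34, 12, -11]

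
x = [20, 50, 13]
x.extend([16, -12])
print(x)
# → [20, 50, 13, 16, -12]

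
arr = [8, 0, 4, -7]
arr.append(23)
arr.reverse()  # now [23, -7, 4, 0, 8]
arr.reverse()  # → [8, 0, 4, -7, 23]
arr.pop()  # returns 23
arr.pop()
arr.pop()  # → 4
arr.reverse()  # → [0, 8]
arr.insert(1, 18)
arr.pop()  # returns 8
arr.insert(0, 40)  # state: [40, 0, 18]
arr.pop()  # 18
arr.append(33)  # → [40, 0, 33]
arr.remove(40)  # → [0, 33]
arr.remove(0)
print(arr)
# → [33]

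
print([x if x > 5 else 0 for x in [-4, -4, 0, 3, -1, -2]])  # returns [0, 0, 0, 0, 0, 0]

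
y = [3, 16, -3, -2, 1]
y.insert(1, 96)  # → [3, 96, 16, -3, -2, 1]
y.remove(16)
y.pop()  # 1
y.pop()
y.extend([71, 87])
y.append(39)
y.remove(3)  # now [96, -3, 71, 87, 39]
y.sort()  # [-3, 39, 71, 87, 96]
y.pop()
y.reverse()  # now [87, 71, 39, -3]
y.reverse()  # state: [-3, 39, 71, 87]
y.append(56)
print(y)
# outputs [-3, 39, 71, 87, 56]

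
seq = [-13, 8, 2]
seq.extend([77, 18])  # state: [-13, 8, 2, 77, 18]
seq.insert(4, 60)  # [-13, 8, 2, 77, 60, 18]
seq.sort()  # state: [-13, 2, 8, 18, 60, 77]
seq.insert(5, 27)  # [-13, 2, 8, 18, 60, 27, 77]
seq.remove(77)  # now [-13, 2, 8, 18, 60, 27]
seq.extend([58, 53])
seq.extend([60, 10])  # [-13, 2, 8, 18, 60, 27, 58, 53, 60, 10]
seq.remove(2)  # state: [-13, 8, 18, 60, 27, 58, 53, 60, 10]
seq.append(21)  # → [-13, 8, 18, 60, 27, 58, 53, 60, 10, 21]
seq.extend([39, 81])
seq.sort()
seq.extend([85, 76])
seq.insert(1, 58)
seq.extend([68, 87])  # [-13, 58, 8, 10, 18, 21, 27, 39, 53, 58, 60, 60, 81, 85, 76, 68, 87]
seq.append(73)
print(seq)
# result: [-13, 58, 8, 10, 18, 21, 27, 39, 53, 58, 60, 60, 81, 85, 76, 68, 87, 73]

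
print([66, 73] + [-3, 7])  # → [66, 73, -3, 7]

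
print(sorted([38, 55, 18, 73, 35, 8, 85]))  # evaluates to [8, 18, 35, 38, 55, 73, 85]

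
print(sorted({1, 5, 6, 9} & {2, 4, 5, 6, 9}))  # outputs [5, 6, 9]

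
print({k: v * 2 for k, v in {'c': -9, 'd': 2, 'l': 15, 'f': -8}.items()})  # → {'c': -18, 'd': 4, 'l': 30, 'f': -16}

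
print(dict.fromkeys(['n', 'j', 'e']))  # {'n': None, 'j': None, 'e': None}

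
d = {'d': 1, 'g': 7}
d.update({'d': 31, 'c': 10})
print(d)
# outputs {'d': 31, 'g': 7, 'c': 10}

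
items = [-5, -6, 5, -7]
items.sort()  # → [-7, -6, -5, 5]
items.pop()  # 5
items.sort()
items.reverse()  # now [-5, -6, -7]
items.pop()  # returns -7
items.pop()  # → -6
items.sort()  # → [-5]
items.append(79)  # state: [-5, 79]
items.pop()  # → 79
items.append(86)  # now [-5, 86]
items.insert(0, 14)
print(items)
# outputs [14, -5, 86]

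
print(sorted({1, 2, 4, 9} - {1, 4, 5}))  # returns [2, 9]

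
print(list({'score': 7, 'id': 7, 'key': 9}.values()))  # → [7, 7, 9]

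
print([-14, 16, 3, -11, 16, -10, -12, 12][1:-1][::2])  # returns [16, -11, -10]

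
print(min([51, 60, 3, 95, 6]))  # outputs 3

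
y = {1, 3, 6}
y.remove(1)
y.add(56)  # {3, 6, 56}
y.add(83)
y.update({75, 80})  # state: {3, 6, 56, 75, 80, 83}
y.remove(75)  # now {3, 6, 56, 80, 83}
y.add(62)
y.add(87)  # {3, 6, 56, 62, 80, 83, 87}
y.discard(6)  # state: {3, 56, 62, 80, 83, 87}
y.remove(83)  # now {3, 56, 62, 80, 87}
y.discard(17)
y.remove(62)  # {3, 56, 80, 87}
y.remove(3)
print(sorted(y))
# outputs [56, 80, 87]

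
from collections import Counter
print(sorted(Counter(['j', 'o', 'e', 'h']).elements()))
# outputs ['e', 'h', 'j', 'o']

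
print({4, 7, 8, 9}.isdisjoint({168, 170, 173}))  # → True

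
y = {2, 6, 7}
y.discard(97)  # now {2, 6, 7}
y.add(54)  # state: {2, 6, 7, 54}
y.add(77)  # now {2, 6, 7, 54, 77}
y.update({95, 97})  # {2, 6, 7, 54, 77, 95, 97}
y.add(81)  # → {2, 6, 7, 54, 77, 81, 95, 97}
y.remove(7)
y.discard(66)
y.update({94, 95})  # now {2, 6, 54, 77, 81, 94, 95, 97}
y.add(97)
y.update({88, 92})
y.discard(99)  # {2, 6, 54, 77, 81, 88, 92, 94, 95, 97}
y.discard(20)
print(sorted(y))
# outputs [2, 6, 54, 77, 81, 88, 92, 94, 95, 97]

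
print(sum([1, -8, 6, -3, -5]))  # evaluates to -9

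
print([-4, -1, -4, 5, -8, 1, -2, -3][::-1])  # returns [-3, -2, 1, -8, 5, -4, -1, -4]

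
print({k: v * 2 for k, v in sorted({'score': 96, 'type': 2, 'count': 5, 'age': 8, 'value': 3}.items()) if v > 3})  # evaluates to {'age': 16, 'count': 10, 'score': 192}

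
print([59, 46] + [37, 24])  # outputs [59, 46, 37, 24]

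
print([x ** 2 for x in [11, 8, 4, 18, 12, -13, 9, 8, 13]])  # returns [121, 64, 16, 324, 144, 169, 81, 64, 169]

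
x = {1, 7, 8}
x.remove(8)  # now {1, 7}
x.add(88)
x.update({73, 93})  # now {1, 7, 73, 88, 93}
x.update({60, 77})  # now {1, 7, 60, 73, 77, 88, 93}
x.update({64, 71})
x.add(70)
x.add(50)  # {1, 7, 50, 60, 64, 70, 71, 73, 77, 88, 93}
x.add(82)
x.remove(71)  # {1, 7, 50, 60, 64, 70, 73, 77, 82, 88, 93}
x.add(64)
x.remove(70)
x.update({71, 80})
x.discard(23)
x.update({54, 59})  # {1, 7, 50, 54, 59, 60, 64, 71, 73, 77, 80, 82, 88, 93}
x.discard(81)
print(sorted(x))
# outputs [1, 7, 50, 54, 59, 60, 64, 71, 73, 77, 80, 82, 88, 93]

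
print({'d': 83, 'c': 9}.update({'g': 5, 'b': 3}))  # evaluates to None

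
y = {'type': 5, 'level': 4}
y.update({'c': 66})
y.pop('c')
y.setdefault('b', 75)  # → 75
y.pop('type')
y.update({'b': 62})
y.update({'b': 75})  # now {'level': 4, 'b': 75}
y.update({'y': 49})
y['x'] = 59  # {'level': 4, 'b': 75, 'y': 49, 'x': 59}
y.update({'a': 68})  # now {'level': 4, 'b': 75, 'y': 49, 'x': 59, 'a': 68}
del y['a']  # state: {'level': 4, 'b': 75, 'y': 49, 'x': 59}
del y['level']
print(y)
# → {'b': 75, 'y': 49, 'x': 59}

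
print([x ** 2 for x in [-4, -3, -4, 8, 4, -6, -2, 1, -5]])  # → [16, 9, 16, 64, 16, 36, 4, 1, 25]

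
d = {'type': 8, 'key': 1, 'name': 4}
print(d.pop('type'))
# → 8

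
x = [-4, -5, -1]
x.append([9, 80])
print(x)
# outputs [-4, -5, -1, [9, 80]]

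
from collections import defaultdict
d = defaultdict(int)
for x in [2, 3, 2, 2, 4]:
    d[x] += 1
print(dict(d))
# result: {2: 3, 3: 1, 4: 1}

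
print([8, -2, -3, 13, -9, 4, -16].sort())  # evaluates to None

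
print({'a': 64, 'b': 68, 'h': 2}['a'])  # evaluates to 64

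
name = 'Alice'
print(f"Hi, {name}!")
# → Hi, Alice!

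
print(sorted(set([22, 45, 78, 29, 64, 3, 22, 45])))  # [3, 22, 29, 45, 64, 78]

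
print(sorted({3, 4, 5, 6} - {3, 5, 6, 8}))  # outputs [4]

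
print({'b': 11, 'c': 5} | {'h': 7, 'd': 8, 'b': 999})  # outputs {'b': 999, 'c': 5, 'h': 7, 'd': 8}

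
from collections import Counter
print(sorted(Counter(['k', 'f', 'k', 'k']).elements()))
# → ['f', 'k', 'k', 'k']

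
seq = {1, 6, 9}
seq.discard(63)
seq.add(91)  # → {1, 6, 9, 91}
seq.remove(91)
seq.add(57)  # {1, 6, 9, 57}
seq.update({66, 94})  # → {1, 6, 9, 57, 66, 94}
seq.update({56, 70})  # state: {1, 6, 9, 56, 57, 66, 70, 94}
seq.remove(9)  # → {1, 6, 56, 57, 66, 70, 94}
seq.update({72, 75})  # {1, 6, 56, 57, 66, 70, 72, 75, 94}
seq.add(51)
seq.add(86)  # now {1, 6, 51, 56, 57, 66, 70, 72, 75, 86, 94}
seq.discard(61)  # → {1, 6, 51, 56, 57, 66, 70, 72, 75, 86, 94}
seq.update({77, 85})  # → {1, 6, 51, 56, 57, 66, 70, 72, 75, 77, 85, 86, 94}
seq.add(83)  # {1, 6, 51, 56, 57, 66, 70, 72, 75, 77, 83, 85, 86, 94}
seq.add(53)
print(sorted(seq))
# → [1, 6, 51, 53, 56, 57, 66, 70, 72, 75, 77, 83, 85, 86, 94]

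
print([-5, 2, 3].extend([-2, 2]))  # None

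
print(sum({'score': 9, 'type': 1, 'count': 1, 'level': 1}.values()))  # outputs 12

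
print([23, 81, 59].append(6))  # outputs None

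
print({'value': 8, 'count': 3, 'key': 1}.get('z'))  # None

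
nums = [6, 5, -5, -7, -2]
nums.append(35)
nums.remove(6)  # [5, -5, -7, -2, 35]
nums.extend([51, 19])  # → [5, -5, -7, -2, 35, 51, 19]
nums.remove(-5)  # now [5, -7, -2, 35, 51, 19]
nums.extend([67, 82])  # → [5, -7, -2, 35, 51, 19, 67, 82]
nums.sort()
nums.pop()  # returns 82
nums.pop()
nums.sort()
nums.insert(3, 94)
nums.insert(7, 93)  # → [-7, -2, 5, 94, 19, 35, 51, 93]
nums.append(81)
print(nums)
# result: [-7, -2, 5, 94, 19, 35, 51, 93, 81]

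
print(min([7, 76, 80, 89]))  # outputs 7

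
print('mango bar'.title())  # Mango Bar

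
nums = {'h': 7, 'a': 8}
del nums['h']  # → {'a': 8}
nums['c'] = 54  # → {'a': 8, 'c': 54}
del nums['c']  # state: {'a': 8}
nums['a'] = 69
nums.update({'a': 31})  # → {'a': 31}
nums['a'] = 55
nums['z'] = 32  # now {'a': 55, 'z': 32}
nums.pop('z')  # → 32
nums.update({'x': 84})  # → {'a': 55, 'x': 84}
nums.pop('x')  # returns 84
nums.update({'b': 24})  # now {'a': 55, 'b': 24}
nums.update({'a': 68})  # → {'a': 68, 'b': 24}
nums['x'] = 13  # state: {'a': 68, 'b': 24, 'x': 13}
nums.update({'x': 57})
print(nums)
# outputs {'a': 68, 'b': 24, 'x': 57}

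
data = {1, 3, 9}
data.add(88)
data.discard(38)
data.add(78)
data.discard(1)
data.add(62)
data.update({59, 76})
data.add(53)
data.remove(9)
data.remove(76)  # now {3, 53, 59, 62, 78, 88}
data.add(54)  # {3, 53, 54, 59, 62, 78, 88}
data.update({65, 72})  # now {3, 53, 54, 59, 62, 65, 72, 78, 88}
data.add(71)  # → {3, 53, 54, 59, 62, 65, 71, 72, 78, 88}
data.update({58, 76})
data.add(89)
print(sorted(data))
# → [3, 53, 54, 58, 59, 62, 65, 71, 72, 76, 78, 88, 89]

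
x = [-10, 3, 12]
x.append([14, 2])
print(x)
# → [-10, 3, 12, [14, 2]]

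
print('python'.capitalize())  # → Python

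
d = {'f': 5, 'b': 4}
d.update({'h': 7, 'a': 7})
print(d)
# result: {'f': 5, 'b': 4, 'h': 7, 'a': 7}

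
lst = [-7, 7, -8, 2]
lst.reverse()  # [2, -8, 7, -7]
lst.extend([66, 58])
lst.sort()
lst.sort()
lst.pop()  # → 66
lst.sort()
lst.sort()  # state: [-8, -7, 2, 7, 58]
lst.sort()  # [-8, -7, 2, 7, 58]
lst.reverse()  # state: [58, 7, 2, -7, -8]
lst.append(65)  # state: [58, 7, 2, -7, -8, 65]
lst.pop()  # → 65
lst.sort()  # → [-8, -7, 2, 7, 58]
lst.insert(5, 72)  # [-8, -7, 2, 7, 58, 72]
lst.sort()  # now [-8, -7, 2, 7, 58, 72]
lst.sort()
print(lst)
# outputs [-8, -7, 2, 7, 58, 72]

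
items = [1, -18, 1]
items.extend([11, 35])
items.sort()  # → [-18, 1, 1, 11, 35]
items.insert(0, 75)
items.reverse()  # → [35, 11, 1, 1, -18, 75]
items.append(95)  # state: [35, 11, 1, 1, -18, 75, 95]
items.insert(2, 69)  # [35, 11, 69, 1, 1, -18, 75, 95]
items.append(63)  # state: [35, 11, 69, 1, 1, -18, 75, 95, 63]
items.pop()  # 63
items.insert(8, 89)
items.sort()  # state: [-18, 1, 1, 11, 35, 69, 75, 89, 95]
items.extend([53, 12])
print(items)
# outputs [-18, 1, 1, 11, 35, 69, 75, 89, 95, 53, 12]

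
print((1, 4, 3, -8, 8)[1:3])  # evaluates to (4, 3)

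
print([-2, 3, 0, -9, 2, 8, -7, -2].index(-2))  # 0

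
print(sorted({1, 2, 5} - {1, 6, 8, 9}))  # [2, 5]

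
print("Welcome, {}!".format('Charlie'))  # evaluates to Welcome, Charlie!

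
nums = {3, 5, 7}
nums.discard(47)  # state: {3, 5, 7}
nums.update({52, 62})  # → {3, 5, 7, 52, 62}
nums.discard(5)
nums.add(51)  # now {3, 7, 51, 52, 62}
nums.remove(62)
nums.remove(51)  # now {3, 7, 52}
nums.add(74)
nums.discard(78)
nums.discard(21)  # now {3, 7, 52, 74}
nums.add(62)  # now {3, 7, 52, 62, 74}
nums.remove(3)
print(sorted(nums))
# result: [7, 52, 62, 74]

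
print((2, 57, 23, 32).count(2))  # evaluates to 1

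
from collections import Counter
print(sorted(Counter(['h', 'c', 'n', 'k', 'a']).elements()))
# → ['a', 'c', 'h', 'k', 'n']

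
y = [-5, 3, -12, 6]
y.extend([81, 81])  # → [-5, 3, -12, 6, 81, 81]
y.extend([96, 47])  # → [-5, 3, -12, 6, 81, 81, 96, 47]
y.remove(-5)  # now [3, -12, 6, 81, 81, 96, 47]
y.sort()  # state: [-12, 3, 6, 47, 81, 81, 96]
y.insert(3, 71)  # [-12, 3, 6, 71, 47, 81, 81, 96]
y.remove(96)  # [-12, 3, 6, 71, 47, 81, 81]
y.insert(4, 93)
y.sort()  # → [-12, 3, 6, 47, 71, 81, 81, 93]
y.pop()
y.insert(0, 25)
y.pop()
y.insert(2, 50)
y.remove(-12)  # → [25, 50, 3, 6, 47, 71, 81]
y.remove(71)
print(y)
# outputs [25, 50, 3, 6, 47, 81]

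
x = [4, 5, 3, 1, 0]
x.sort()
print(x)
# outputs [0, 1, 3, 4, 5]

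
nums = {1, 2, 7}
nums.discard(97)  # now {1, 2, 7}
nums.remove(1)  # {2, 7}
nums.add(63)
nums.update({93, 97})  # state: {2, 7, 63, 93, 97}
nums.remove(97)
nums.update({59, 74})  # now {2, 7, 59, 63, 74, 93}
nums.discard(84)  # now {2, 7, 59, 63, 74, 93}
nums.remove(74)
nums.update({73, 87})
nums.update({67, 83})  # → {2, 7, 59, 63, 67, 73, 83, 87, 93}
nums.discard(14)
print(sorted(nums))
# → [2, 7, 59, 63, 67, 73, 83, 87, 93]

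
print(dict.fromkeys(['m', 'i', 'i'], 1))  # {'m': 1, 'i': 1}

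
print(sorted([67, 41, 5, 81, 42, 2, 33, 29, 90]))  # [2, 5, 29, 33, 41, 42, 67, 81, 90]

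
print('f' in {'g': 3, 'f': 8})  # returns True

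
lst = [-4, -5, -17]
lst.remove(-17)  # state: [-4, -5]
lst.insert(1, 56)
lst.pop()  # -5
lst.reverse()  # [56, -4]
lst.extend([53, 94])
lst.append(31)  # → [56, -4, 53, 94, 31]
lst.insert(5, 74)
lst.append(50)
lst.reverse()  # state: [50, 74, 31, 94, 53, -4, 56]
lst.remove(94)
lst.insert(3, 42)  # [50, 74, 31, 42, 53, -4, 56]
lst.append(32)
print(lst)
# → [50, 74, 31, 42, 53, -4, 56, 32]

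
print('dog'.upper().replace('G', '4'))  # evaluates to DO4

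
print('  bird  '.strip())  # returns bird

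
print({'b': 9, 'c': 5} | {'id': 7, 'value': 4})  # {'b': 9, 'c': 5, 'id': 7, 'value': 4}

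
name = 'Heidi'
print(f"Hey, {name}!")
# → Hey, Heidi!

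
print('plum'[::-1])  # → mulp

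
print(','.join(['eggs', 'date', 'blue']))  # eggs,date,blue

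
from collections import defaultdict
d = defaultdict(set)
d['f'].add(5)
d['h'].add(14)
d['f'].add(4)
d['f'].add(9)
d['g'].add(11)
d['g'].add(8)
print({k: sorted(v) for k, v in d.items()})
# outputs {'f': [4, 5, 9], 'h': [14], 'g': [8, 11]}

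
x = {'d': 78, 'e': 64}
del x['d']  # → {'e': 64}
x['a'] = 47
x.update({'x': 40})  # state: {'e': 64, 'a': 47, 'x': 40}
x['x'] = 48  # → {'e': 64, 'a': 47, 'x': 48}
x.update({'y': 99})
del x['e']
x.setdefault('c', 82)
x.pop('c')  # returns 82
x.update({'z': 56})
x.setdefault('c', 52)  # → 52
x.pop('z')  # 56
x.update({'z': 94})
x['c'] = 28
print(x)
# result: {'a': 47, 'x': 48, 'y': 99, 'c': 28, 'z': 94}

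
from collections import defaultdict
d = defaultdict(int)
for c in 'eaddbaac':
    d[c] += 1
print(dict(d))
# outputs {'e': 1, 'a': 3, 'd': 2, 'b': 1, 'c': 1}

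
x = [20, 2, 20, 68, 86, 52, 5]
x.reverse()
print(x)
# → [5, 52, 86, 68, 20, 2, 20]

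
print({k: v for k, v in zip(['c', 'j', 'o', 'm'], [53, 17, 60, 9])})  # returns {'c': 53, 'j': 17, 'o': 60, 'm': 9}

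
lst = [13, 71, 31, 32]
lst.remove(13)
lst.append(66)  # [71, 31, 32, 66]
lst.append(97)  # [71, 31, 32, 66, 97]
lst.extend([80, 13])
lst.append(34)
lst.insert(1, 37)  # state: [71, 37, 31, 32, 66, 97, 80, 13, 34]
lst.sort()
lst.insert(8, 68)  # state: [13, 31, 32, 34, 37, 66, 71, 80, 68, 97]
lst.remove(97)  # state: [13, 31, 32, 34, 37, 66, 71, 80, 68]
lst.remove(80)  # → [13, 31, 32, 34, 37, 66, 71, 68]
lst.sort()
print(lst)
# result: [13, 31, 32, 34, 37, 66, 68, 71]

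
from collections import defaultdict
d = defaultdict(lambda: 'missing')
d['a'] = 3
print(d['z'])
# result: missing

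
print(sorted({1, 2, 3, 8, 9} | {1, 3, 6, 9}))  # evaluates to [1, 2, 3, 6, 8, 9]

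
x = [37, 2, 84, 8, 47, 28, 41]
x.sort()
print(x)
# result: [2, 8, 28, 37, 41, 47, 84]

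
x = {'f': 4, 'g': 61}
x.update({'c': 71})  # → {'f': 4, 'g': 61, 'c': 71}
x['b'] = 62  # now {'f': 4, 'g': 61, 'c': 71, 'b': 62}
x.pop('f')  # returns 4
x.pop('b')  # 62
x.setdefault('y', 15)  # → 15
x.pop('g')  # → 61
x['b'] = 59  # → {'c': 71, 'y': 15, 'b': 59}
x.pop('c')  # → 71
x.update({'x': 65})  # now {'y': 15, 'b': 59, 'x': 65}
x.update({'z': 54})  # {'y': 15, 'b': 59, 'x': 65, 'z': 54}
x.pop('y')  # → 15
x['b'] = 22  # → {'b': 22, 'x': 65, 'z': 54}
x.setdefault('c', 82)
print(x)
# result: {'b': 22, 'x': 65, 'z': 54, 'c': 82}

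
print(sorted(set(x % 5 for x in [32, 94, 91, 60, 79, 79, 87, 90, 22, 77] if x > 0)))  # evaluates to [0, 1, 2, 4]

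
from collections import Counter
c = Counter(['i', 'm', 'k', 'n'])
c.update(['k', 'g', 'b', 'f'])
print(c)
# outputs Counter({'k': 2, 'i': 1, 'm': 1, 'n': 1, 'g': 1, 'b': 1, 'f': 1})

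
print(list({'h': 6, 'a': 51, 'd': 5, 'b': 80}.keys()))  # ['h', 'a', 'd', 'b']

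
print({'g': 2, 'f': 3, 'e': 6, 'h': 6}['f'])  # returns 3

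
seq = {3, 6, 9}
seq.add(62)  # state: {3, 6, 9, 62}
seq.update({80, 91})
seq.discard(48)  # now {3, 6, 9, 62, 80, 91}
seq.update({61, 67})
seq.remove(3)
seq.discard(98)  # {6, 9, 61, 62, 67, 80, 91}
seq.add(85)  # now {6, 9, 61, 62, 67, 80, 85, 91}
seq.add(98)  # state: {6, 9, 61, 62, 67, 80, 85, 91, 98}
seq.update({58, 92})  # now {6, 9, 58, 61, 62, 67, 80, 85, 91, 92, 98}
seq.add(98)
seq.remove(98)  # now {6, 9, 58, 61, 62, 67, 80, 85, 91, 92}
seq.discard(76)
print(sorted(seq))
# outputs [6, 9, 58, 61, 62, 67, 80, 85, 91, 92]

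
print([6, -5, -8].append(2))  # None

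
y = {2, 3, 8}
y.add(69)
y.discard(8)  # {2, 3, 69}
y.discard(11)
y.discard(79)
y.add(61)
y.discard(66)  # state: {2, 3, 61, 69}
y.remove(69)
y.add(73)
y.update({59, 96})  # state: {2, 3, 59, 61, 73, 96}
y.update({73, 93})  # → {2, 3, 59, 61, 73, 93, 96}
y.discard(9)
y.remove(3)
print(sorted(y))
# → [2, 59, 61, 73, 93, 96]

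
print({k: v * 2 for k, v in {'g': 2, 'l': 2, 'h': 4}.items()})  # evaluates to {'g': 4, 'l': 4, 'h': 8}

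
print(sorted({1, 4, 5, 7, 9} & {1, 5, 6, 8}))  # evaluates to [1, 5]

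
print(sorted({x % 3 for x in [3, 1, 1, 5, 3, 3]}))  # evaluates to [0, 1, 2]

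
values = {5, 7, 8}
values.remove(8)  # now {5, 7}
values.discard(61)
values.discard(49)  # {5, 7}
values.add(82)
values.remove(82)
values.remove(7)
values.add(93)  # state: {5, 93}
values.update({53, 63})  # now {5, 53, 63, 93}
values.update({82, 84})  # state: {5, 53, 63, 82, 84, 93}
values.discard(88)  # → {5, 53, 63, 82, 84, 93}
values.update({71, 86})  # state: {5, 53, 63, 71, 82, 84, 86, 93}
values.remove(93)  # {5, 53, 63, 71, 82, 84, 86}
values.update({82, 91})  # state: {5, 53, 63, 71, 82, 84, 86, 91}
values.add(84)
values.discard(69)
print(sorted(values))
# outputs [5, 53, 63, 71, 82, 84, 86, 91]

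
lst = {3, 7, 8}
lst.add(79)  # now {3, 7, 8, 79}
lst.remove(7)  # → {3, 8, 79}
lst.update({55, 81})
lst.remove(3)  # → {8, 55, 79, 81}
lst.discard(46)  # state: {8, 55, 79, 81}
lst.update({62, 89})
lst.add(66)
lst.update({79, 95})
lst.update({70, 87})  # {8, 55, 62, 66, 70, 79, 81, 87, 89, 95}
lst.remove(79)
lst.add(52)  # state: {8, 52, 55, 62, 66, 70, 81, 87, 89, 95}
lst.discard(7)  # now {8, 52, 55, 62, 66, 70, 81, 87, 89, 95}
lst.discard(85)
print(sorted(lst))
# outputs [8, 52, 55, 62, 66, 70, 81, 87, 89, 95]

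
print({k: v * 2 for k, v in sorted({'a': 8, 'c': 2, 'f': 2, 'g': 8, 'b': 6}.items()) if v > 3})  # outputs {'a': 16, 'b': 12, 'g': 16}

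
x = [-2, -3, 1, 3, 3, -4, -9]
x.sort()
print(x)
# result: [-9, -4, -3, -2, 1, 3, 3]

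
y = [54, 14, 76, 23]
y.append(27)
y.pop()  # 27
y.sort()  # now [14, 23, 54, 76]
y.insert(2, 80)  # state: [14, 23, 80, 54, 76]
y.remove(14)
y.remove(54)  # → [23, 80, 76]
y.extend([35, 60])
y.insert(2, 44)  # [23, 80, 44, 76, 35, 60]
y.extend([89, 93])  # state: [23, 80, 44, 76, 35, 60, 89, 93]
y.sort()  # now [23, 35, 44, 60, 76, 80, 89, 93]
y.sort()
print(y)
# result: [23, 35, 44, 60, 76, 80, 89, 93]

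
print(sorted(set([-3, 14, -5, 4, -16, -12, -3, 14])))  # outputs [-16, -12, -5, -3, 4, 14]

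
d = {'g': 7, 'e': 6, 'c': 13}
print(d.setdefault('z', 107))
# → 107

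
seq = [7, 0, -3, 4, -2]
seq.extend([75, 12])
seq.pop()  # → 12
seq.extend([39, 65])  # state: [7, 0, -3, 4, -2, 75, 39, 65]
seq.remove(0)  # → [7, -3, 4, -2, 75, 39, 65]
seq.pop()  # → 65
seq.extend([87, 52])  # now [7, -3, 4, -2, 75, 39, 87, 52]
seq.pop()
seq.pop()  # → 87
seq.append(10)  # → [7, -3, 4, -2, 75, 39, 10]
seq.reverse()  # [10, 39, 75, -2, 4, -3, 7]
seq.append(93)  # [10, 39, 75, -2, 4, -3, 7, 93]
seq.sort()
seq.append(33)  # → [-3, -2, 4, 7, 10, 39, 75, 93, 33]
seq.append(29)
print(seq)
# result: [-3, -2, 4, 7, 10, 39, 75, 93, 33, 29]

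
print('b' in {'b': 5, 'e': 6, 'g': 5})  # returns True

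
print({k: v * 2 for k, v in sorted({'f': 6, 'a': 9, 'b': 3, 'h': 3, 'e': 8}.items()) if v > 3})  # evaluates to {'a': 18, 'e': 16, 'f': 12}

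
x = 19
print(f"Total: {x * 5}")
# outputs Total: 95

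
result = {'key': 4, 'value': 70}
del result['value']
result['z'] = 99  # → {'key': 4, 'z': 99}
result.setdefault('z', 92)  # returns 99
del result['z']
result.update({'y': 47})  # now {'key': 4, 'y': 47}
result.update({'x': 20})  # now {'key': 4, 'y': 47, 'x': 20}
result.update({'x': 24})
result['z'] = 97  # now {'key': 4, 'y': 47, 'x': 24, 'z': 97}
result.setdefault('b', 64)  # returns 64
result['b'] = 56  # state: {'key': 4, 'y': 47, 'x': 24, 'z': 97, 'b': 56}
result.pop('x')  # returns 24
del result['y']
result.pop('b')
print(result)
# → {'key': 4, 'z': 97}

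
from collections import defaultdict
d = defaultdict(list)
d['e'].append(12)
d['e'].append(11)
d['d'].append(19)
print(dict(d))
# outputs {'e': [12, 11], 'd': [19]}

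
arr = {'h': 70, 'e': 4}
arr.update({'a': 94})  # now {'h': 70, 'e': 4, 'a': 94}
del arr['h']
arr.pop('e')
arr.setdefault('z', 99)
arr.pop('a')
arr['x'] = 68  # {'z': 99, 'x': 68}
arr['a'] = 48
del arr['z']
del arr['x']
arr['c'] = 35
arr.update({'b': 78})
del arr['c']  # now {'a': 48, 'b': 78}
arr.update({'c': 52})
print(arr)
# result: {'a': 48, 'b': 78, 'c': 52}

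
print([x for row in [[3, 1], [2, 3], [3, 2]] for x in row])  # [3, 1, 2, 3, 3, 2]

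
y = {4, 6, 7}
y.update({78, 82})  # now {4, 6, 7, 78, 82}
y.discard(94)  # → {4, 6, 7, 78, 82}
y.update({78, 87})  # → {4, 6, 7, 78, 82, 87}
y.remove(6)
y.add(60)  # {4, 7, 60, 78, 82, 87}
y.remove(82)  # {4, 7, 60, 78, 87}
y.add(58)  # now {4, 7, 58, 60, 78, 87}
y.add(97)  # {4, 7, 58, 60, 78, 87, 97}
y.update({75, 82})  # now {4, 7, 58, 60, 75, 78, 82, 87, 97}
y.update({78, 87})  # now {4, 7, 58, 60, 75, 78, 82, 87, 97}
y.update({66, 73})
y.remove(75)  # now {4, 7, 58, 60, 66, 73, 78, 82, 87, 97}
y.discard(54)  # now {4, 7, 58, 60, 66, 73, 78, 82, 87, 97}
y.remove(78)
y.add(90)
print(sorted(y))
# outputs [4, 7, 58, 60, 66, 73, 82, 87, 90, 97]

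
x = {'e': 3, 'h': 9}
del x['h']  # {'e': 3}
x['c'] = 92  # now {'e': 3, 'c': 92}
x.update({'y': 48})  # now {'e': 3, 'c': 92, 'y': 48}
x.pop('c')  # 92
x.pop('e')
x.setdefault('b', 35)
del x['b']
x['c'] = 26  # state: {'y': 48, 'c': 26}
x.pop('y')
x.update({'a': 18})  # {'c': 26, 'a': 18}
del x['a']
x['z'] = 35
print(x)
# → {'c': 26, 'z': 35}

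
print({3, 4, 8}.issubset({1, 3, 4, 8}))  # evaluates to True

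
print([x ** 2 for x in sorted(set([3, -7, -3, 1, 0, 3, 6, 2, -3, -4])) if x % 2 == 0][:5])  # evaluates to [16, 0, 4, 36]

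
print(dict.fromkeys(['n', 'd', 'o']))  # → {'n': None, 'd': None, 'o': None}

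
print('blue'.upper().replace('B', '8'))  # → 8LUE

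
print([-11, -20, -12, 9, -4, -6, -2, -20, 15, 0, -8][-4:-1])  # [-20, 15, 0]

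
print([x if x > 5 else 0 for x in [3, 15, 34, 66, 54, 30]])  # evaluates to [0, 15, 34, 66, 54, 30]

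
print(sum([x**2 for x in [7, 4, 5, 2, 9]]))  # 175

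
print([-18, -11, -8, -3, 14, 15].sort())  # None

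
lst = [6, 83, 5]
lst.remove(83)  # [6, 5]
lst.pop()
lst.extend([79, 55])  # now [6, 79, 55]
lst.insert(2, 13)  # [6, 79, 13, 55]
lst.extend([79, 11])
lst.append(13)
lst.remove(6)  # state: [79, 13, 55, 79, 11, 13]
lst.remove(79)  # [13, 55, 79, 11, 13]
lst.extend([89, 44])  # [13, 55, 79, 11, 13, 89, 44]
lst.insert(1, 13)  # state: [13, 13, 55, 79, 11, 13, 89, 44]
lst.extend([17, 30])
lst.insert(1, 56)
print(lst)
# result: [13, 56, 13, 55, 79, 11, 13, 89, 44, 17, 30]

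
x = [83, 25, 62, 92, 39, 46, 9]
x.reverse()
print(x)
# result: [9, 46, 39, 92, 62, 25, 83]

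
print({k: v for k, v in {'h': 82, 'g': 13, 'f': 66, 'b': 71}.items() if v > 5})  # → {'h': 82, 'g': 13, 'f': 66, 'b': 71}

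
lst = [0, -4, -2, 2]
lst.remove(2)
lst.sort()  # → [-4, -2, 0]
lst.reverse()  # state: [0, -2, -4]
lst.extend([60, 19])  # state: [0, -2, -4, 60, 19]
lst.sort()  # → [-4, -2, 0, 19, 60]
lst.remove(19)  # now [-4, -2, 0, 60]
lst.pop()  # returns 60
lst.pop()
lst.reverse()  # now [-2, -4]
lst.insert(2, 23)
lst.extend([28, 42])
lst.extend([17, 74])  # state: [-2, -4, 23, 28, 42, 17, 74]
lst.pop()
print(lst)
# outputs [-2, -4, 23, 28, 42, 17]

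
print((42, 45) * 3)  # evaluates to (42, 45, 42, 45, 42, 45)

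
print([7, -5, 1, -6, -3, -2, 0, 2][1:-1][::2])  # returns [-5, -6, -2]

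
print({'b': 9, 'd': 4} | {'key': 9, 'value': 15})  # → {'b': 9, 'd': 4, 'key': 9, 'value': 15}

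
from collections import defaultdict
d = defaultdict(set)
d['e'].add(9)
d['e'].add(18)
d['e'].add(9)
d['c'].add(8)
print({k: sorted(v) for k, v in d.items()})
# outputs {'e': [9, 18], 'c': [8]}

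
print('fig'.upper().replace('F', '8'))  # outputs 8IG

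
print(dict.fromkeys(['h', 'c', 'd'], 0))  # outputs {'h': 0, 'c': 0, 'd': 0}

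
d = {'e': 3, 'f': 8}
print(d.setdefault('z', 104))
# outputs 104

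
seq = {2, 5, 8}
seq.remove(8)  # {2, 5}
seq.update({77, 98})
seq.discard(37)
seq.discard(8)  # {2, 5, 77, 98}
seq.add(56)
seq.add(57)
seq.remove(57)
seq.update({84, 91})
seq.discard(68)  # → {2, 5, 56, 77, 84, 91, 98}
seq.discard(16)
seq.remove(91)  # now {2, 5, 56, 77, 84, 98}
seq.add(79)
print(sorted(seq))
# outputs [2, 5, 56, 77, 79, 84, 98]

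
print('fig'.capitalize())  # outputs Fig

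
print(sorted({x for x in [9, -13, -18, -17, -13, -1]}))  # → [-18, -17, -13, -1, 9]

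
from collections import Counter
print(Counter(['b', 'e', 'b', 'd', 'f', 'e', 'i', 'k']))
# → Counter({'b': 2, 'e': 2, 'd': 1, 'f': 1, 'i': 1, 'k': 1})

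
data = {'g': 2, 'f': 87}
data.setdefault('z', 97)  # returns 97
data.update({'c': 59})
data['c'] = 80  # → {'g': 2, 'f': 87, 'z': 97, 'c': 80}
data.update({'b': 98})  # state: {'g': 2, 'f': 87, 'z': 97, 'c': 80, 'b': 98}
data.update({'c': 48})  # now {'g': 2, 'f': 87, 'z': 97, 'c': 48, 'b': 98}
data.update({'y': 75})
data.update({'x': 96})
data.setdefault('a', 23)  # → 23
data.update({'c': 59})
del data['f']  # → {'g': 2, 'z': 97, 'c': 59, 'b': 98, 'y': 75, 'x': 96, 'a': 23}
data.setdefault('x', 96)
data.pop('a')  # 23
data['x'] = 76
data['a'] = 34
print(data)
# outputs {'g': 2, 'z': 97, 'c': 59, 'b': 98, 'y': 75, 'x': 76, 'a': 34}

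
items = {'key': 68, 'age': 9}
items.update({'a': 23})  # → {'key': 68, 'age': 9, 'a': 23}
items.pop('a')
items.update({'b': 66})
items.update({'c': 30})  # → {'key': 68, 'age': 9, 'b': 66, 'c': 30}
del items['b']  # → {'key': 68, 'age': 9, 'c': 30}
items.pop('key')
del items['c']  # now {'age': 9}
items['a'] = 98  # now {'age': 9, 'a': 98}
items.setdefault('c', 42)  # 42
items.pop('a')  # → 98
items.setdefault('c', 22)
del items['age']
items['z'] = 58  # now {'c': 42, 'z': 58}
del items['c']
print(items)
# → {'z': 58}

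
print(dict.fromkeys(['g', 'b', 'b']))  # {'g': None, 'b': None}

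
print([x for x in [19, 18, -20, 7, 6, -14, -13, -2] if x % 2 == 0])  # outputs [18, -20, 6, -14, -2]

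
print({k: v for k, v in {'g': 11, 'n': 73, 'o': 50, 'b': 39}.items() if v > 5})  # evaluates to {'g': 11, 'n': 73, 'o': 50, 'b': 39}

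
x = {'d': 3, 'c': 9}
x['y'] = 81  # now {'d': 3, 'c': 9, 'y': 81}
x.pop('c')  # 9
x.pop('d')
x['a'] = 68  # {'y': 81, 'a': 68}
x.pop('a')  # 68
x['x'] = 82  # {'y': 81, 'x': 82}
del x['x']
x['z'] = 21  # {'y': 81, 'z': 21}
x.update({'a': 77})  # {'y': 81, 'z': 21, 'a': 77}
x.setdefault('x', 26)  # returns 26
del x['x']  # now {'y': 81, 'z': 21, 'a': 77}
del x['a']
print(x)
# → {'y': 81, 'z': 21}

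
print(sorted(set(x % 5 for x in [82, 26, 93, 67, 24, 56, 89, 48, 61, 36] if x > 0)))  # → [1, 2, 3, 4]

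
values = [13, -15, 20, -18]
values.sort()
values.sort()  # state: [-18, -15, 13, 20]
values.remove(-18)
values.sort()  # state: [-15, 13, 20]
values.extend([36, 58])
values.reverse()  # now [58, 36, 20, 13, -15]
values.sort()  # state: [-15, 13, 20, 36, 58]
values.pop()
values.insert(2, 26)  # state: [-15, 13, 26, 20, 36]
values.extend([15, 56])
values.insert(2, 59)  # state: [-15, 13, 59, 26, 20, 36, 15, 56]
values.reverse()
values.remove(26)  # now [56, 15, 36, 20, 59, 13, -15]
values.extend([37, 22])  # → [56, 15, 36, 20, 59, 13, -15, 37, 22]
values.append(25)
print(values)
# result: [56, 15, 36, 20, 59, 13, -15, 37, 22, 25]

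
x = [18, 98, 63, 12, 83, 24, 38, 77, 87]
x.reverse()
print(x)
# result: [87, 77, 38, 24, 83, 12, 63, 98, 18]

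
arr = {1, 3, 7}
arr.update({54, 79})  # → {1, 3, 7, 54, 79}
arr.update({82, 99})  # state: {1, 3, 7, 54, 79, 82, 99}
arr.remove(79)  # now {1, 3, 7, 54, 82, 99}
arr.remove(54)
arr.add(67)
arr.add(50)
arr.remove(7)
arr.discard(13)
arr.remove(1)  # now {3, 50, 67, 82, 99}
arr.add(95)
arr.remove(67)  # {3, 50, 82, 95, 99}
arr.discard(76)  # {3, 50, 82, 95, 99}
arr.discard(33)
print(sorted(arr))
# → [3, 50, 82, 95, 99]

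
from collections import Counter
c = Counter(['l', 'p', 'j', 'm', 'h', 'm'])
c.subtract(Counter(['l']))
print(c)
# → Counter({'m': 2, 'p': 1, 'j': 1, 'h': 1, 'l': 0})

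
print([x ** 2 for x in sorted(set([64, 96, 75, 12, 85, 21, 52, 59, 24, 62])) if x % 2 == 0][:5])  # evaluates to [144, 576, 2704, 3844, 4096]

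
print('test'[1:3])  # es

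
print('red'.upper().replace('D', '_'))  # RE_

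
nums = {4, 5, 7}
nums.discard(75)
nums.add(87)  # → {4, 5, 7, 87}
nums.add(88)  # {4, 5, 7, 87, 88}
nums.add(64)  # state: {4, 5, 7, 64, 87, 88}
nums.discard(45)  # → {4, 5, 7, 64, 87, 88}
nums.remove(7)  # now {4, 5, 64, 87, 88}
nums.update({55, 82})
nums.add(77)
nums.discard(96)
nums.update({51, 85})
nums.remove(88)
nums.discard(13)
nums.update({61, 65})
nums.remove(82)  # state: {4, 5, 51, 55, 61, 64, 65, 77, 85, 87}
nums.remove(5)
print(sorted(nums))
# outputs [4, 51, 55, 61, 64, 65, 77, 85, 87]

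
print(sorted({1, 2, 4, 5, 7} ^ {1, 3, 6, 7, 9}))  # [2, 3, 4, 5, 6, 9]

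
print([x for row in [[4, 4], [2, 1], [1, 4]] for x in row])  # [4, 4, 2, 1, 1, 4]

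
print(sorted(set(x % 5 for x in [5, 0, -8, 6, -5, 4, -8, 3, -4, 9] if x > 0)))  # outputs [0, 1, 3, 4]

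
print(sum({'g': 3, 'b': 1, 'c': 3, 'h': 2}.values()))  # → 9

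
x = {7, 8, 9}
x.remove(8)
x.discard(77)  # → {7, 9}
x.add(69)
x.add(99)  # {7, 9, 69, 99}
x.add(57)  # {7, 9, 57, 69, 99}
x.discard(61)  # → {7, 9, 57, 69, 99}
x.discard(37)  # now {7, 9, 57, 69, 99}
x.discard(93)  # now {7, 9, 57, 69, 99}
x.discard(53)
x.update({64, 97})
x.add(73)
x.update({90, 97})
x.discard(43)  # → {7, 9, 57, 64, 69, 73, 90, 97, 99}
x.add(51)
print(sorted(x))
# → [7, 9, 51, 57, 64, 69, 73, 90, 97, 99]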